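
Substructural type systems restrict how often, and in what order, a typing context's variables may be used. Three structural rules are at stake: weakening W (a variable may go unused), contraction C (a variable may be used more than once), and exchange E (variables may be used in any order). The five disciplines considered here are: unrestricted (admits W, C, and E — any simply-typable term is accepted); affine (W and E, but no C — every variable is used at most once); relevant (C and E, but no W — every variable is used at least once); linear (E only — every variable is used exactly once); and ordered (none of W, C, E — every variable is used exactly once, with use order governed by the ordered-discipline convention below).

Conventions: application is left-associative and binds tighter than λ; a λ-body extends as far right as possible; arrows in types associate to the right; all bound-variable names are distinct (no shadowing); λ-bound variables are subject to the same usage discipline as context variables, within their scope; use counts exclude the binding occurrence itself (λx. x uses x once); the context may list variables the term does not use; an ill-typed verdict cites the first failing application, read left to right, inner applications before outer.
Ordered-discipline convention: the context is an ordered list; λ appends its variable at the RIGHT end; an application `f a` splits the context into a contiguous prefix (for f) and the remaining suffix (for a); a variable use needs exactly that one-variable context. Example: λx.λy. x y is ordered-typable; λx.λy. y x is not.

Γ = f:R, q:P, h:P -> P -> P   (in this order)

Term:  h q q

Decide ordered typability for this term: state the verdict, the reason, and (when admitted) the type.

no — needs contraction — q ×2; needs weakening: f unused
usage: f ×0, q ×2, h ×1
left-to-right use order: h, q, q
typing: well-typed — term : P
across the five disciplines: ordered ✗; linear ✗; affine ✗; relevant ✗; unrestricted ✓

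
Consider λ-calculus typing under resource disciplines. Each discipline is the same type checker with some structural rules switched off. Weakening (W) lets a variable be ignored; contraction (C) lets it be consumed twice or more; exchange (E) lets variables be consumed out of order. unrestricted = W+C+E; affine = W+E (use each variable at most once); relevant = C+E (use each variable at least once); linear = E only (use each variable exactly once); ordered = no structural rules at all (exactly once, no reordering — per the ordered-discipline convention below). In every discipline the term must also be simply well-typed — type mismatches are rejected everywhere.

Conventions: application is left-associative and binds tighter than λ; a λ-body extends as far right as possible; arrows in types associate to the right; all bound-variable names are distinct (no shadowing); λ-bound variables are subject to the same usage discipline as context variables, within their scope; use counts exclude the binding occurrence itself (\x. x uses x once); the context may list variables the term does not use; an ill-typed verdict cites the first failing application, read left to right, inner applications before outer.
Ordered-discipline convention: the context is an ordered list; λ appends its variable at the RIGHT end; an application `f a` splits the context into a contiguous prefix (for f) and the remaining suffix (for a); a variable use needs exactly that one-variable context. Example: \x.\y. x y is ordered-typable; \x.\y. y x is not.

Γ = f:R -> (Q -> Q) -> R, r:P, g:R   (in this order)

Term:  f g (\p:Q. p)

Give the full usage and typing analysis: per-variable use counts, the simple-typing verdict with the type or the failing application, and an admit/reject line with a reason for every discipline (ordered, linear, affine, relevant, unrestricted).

usage: f=1, r=0, g=1, p [bound]=1
order of uses: f, g, p
typing: well-typed — term : R
ordered: ✗ — r left unused
linear: ✗ — r left unused
affine: ✓ — none of f, r, g, p used more than once
relevant: ✗ — r left unused
unrestricted: ✓ — type-checks (R) and nothing is barred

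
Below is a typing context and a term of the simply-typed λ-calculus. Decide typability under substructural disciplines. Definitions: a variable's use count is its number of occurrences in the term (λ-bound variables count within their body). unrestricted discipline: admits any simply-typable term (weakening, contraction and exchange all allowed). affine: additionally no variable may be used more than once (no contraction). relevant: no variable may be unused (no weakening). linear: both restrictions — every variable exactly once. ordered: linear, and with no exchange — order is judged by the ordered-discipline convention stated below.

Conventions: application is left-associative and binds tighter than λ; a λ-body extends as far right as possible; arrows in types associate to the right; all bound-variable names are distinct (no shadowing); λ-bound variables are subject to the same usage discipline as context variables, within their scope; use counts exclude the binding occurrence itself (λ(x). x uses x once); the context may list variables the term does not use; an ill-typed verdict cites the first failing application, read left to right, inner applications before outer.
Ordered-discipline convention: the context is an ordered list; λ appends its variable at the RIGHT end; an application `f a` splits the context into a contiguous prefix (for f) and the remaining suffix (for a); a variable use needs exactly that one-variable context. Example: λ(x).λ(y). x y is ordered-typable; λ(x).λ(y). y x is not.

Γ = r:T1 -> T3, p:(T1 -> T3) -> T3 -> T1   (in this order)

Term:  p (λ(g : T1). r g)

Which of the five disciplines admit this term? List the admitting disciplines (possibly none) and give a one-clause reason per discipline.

admitted in: linear, affine, relevant, unrestricted
counts: r: 1×, p: 1×, g (bound): 1×
uses in reading order: p, r, g
typing: well-typed at T3 -> T1
ordered ✗ (no contiguous prefix/suffix split fits p, r, g)
linear ✓ (single use per variable (r, p, g))
affine ✓ (no duplicate uses among r, p, g)
relevant ✓ (none of r, p, g goes unused)
unrestricted ✓ (simply typable at T3 -> T1; W, C, E all held)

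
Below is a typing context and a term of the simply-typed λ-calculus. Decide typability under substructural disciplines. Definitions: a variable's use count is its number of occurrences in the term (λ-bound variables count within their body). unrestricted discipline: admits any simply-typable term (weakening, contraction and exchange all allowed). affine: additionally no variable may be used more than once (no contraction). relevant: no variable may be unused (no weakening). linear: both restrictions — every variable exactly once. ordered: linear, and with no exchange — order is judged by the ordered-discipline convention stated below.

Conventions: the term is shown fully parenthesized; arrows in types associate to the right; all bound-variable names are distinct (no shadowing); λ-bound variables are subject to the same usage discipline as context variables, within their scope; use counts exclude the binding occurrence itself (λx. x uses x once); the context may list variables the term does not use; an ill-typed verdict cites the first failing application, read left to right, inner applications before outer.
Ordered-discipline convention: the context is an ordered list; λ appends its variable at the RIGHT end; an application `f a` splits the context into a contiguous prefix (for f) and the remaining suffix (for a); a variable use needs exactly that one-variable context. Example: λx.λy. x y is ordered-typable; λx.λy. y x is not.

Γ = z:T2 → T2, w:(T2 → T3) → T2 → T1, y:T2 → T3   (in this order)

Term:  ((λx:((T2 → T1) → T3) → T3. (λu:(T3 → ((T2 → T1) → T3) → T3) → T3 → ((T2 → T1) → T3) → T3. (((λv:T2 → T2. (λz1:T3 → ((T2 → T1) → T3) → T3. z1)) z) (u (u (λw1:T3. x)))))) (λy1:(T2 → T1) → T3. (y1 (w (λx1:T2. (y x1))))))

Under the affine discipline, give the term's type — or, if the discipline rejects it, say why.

not well-typed under affine — uses contraction: u ×2
use counts: z: 1×, w: 1×, y: 1×, x (bound): 1×, u (bound): 2×, v (bound): 0×, z1 (bound): 1×, w1 (bound): 0×, y1 (bound): 1×, x1 (bound): 1×
use order (left to right): z1, z, u, u, x, y1, w, y, x1
typing: the term checks, with type ((T3 → ((T2 → T1) → T3) → T3) → T3 → ((T2 → T1) → T3) → T3) → T3 → ((T2 → T1) → T3) → T3
all disciplines: ordered ✗; linear ✗; affine ✗; relevant ✗; unrestricted ✓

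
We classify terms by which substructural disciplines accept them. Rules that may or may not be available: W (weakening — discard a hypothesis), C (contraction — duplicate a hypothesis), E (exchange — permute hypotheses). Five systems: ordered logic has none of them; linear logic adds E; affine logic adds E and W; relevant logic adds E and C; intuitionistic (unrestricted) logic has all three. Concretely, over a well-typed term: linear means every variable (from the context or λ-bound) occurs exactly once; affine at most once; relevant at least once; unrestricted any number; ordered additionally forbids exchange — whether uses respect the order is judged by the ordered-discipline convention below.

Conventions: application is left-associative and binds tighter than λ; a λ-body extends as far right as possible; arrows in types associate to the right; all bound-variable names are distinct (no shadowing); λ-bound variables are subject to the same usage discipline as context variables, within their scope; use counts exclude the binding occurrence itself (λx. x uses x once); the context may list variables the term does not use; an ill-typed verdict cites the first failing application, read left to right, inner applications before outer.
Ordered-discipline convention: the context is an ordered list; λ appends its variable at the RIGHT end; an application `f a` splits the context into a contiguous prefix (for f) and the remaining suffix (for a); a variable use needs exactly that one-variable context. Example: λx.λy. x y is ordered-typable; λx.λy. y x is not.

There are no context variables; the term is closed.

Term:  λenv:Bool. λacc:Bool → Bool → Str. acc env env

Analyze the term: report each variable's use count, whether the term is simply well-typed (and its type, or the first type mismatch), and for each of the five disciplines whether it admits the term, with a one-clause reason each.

counts: env (λ-bound) ×2, acc (λ-bound) ×1
use order (left to right): acc, env, env
typing: well-typed — term : Bool → (Bool → Bool → Str) → Str
ordered ✗ (repeated use of env ×2)
linear ✗ (repeated use of env ×2)
affine ✗ (repeated use of env ×2)
relevant ✓ (none of env, acc goes unused)
unrestricted ✓ (typability at Bool → (Bool → Bool → Str) → Str is all that's needed)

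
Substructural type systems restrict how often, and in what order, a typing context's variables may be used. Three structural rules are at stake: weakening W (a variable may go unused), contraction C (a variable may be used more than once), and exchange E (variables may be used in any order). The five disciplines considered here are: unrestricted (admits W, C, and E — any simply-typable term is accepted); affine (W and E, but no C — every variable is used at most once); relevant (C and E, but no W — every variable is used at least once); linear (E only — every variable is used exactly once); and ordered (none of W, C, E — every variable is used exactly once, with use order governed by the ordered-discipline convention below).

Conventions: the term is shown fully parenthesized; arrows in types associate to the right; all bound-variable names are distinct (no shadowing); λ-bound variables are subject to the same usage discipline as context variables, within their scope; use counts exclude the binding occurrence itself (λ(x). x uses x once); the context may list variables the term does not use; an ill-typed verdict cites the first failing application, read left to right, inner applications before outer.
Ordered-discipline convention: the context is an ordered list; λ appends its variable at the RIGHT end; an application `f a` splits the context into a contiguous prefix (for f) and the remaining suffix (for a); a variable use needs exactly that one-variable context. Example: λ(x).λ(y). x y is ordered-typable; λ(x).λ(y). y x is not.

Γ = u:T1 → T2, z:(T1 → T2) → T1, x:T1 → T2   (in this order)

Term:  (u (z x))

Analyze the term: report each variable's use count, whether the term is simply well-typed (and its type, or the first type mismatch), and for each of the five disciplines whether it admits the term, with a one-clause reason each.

usage: u ×1; z ×1; x ×1
use order (left to right): u, z, x
typing: well-typed — term : T2
ordered: ✓ — u, z, x once each; derivable with no W/C/E
linear: ✓ — each of u, z, x used exactly once
affine: ✓ — none of u, z, x used more than once
relevant: ✓ — u, z, x: all used, weakening unneeded
unrestricted: ✓ — well-typed at T2; no restrictions here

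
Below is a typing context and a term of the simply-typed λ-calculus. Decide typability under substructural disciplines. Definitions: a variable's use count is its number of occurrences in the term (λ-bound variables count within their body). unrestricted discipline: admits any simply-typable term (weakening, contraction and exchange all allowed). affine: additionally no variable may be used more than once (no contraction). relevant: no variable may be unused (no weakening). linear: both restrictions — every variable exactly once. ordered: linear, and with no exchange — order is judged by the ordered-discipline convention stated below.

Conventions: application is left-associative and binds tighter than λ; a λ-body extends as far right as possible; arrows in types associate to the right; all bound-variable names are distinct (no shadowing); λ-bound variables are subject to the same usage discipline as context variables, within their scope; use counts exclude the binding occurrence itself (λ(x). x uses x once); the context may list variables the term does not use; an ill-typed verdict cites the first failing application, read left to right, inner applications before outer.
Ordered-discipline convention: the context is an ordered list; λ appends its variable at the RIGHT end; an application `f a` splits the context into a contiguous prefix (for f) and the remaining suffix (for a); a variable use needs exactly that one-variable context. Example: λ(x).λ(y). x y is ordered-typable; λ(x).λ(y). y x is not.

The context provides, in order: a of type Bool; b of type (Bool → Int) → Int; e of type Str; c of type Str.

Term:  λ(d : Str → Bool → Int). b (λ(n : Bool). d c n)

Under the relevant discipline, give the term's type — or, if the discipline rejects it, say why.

not well-typed under relevant — a, e left unused
variable uses: a ×0; b ×1; e ×0; c ×1; d [bound] ×1; n [bound] ×1
order of uses: b, d, c, n
typing: well-typed — term : (Str → Bool → Int) → Int
all disciplines: ordered ✗ · linear ✗ · affine ✓ · relevant ✗ · unrestricted ✓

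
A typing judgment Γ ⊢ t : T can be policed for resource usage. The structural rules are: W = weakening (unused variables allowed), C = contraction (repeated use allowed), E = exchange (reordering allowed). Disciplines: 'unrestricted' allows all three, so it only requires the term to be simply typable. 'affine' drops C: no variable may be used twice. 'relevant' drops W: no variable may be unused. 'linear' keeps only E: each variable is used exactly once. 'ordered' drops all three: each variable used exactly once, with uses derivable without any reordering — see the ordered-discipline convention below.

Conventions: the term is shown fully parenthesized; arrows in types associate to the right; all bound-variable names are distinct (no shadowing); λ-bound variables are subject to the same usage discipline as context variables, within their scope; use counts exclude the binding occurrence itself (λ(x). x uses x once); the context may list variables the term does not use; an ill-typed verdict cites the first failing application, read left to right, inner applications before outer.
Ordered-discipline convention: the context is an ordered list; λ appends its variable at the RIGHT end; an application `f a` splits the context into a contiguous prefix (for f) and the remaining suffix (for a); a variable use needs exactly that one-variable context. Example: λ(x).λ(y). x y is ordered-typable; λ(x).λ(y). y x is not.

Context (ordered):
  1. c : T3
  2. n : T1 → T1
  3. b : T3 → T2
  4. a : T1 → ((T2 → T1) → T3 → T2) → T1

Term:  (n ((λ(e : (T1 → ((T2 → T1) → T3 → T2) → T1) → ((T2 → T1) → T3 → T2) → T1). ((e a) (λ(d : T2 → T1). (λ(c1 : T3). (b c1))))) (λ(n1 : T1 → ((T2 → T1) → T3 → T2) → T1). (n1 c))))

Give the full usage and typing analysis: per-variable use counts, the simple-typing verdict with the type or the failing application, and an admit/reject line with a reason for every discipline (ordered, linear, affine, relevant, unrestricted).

use counts: c: 1×; n: 1×; b: 1×; a: 1×; e (bound): 1×; d (bound): 0×; c1 (bound): 1×; n1 (bound): 1×
use order (left to right): n, e, a, b, c1, n1, c
typing: ill-typed: a function awaiting T1 gets T3
ordered: ✗, a type mismatch blocks all five
linear: ✗, the type mismatch rejects it
affine: ✗, not simply typable
relevant: ✗, fails simple typing
unrestricted: ✗, a type mismatch blocks all five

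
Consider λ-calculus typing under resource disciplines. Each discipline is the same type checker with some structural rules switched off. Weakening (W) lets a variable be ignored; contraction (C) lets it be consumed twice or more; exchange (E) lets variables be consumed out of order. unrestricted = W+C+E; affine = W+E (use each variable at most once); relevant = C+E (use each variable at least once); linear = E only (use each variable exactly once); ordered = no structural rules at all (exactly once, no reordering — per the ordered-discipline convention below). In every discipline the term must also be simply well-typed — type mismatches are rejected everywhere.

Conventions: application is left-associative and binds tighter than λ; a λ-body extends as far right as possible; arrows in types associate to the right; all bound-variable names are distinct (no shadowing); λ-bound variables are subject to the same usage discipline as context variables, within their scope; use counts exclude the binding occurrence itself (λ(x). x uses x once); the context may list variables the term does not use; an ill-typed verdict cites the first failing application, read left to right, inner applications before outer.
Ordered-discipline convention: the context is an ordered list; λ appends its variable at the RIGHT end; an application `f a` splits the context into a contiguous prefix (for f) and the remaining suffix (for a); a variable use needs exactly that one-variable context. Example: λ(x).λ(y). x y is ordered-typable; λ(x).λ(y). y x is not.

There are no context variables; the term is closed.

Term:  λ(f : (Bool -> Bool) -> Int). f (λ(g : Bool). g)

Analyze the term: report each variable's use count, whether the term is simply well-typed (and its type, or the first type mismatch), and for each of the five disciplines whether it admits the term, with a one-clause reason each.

usage: f (λ-bound)=1; g (λ-bound)=1
uses in reading order: f, g
typing: ✓ — ((Bool -> Bool) -> Int) -> Int
ordered: ✓ — f, g: once each, no exchange needed
linear: ✓ — exactly-once usage across f, g
affine: ✓ — no duplicate uses among f, g
relevant: ✓ — at least one use each (f, g)
unrestricted: ✓ — type-checks (((Bool -> Bool) -> Int) -> Int) and nothing is barred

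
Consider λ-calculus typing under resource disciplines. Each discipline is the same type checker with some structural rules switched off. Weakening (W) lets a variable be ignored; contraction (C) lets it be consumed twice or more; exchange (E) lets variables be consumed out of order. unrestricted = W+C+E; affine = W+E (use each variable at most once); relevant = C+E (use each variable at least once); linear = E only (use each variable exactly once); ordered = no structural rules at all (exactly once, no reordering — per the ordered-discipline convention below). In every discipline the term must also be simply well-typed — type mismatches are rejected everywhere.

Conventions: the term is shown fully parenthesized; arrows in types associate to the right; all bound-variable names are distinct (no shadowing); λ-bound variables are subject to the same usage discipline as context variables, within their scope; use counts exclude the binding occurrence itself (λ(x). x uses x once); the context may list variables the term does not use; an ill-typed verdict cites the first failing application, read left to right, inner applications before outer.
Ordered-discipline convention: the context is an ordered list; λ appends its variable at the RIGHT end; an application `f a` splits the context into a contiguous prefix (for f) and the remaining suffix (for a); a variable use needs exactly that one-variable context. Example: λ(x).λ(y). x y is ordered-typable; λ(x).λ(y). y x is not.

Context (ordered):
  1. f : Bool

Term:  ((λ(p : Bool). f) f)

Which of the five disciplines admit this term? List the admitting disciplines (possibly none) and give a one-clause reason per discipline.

admitted in: unrestricted
variable uses: f=2, p [bound]=0
order of uses: f, f
typing: well-typed at Bool
ordered: ✗, f ×2 used more than once (contraction); needs weakening: p unused
linear: ✗, f ×2 used more than once (contraction); needs weakening: p unused
affine: ✗, f ×2 used more than once (contraction)
relevant: ✗, needs weakening: p unused
unrestricted: ✓, typability at Bool is all that's needed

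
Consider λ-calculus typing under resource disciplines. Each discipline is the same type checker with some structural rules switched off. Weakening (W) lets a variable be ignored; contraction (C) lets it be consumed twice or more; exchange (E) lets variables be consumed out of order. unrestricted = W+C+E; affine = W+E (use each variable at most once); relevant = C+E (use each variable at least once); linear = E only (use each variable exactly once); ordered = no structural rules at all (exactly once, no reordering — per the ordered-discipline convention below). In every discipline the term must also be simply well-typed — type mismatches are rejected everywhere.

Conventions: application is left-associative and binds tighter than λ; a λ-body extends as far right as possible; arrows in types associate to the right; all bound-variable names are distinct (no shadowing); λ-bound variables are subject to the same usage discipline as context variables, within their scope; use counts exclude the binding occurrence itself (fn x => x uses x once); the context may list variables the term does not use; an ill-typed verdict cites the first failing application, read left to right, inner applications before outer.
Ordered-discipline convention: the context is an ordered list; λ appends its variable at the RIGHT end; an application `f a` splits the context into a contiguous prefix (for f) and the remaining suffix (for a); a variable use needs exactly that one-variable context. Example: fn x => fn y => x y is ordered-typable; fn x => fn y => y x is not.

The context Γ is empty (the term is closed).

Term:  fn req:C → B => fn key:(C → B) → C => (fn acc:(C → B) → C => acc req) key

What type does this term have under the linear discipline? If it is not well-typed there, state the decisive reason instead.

term : (C → B) → ((C → B) → C) → C
use counts: req (λ-bound)=1; key (λ-bound)=1; acc (λ-bound)=1
uses in reading order: acc, req, key
typing: well-typed — term : (C → B) → ((C → B) → C) → C
per-discipline verdicts: ordered ✗, linear ✓, affine ✓, relevant ✓, unrestricted ✓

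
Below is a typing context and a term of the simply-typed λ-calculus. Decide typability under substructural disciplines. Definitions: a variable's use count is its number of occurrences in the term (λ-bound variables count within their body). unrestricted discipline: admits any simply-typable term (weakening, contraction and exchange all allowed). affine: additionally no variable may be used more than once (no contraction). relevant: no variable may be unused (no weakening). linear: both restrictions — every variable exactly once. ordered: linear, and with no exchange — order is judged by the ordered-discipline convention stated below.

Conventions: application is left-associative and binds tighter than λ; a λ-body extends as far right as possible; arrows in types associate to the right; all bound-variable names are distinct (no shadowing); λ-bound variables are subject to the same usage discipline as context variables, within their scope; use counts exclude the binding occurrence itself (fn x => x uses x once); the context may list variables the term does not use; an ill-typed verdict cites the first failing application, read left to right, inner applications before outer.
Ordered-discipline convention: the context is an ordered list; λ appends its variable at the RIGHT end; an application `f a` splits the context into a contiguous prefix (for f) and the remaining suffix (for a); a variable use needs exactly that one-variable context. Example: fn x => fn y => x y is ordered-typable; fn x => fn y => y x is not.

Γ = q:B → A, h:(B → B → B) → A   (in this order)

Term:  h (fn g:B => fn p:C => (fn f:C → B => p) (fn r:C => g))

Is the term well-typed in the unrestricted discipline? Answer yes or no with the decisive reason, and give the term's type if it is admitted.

no — a type mismatch blocks all five
counts: q=0; h=1; g (bound)=1; p (bound)=1; f (bound)=0; r (bound)=0
order of uses: h, p, g
typing: ill-typed: a function awaiting B → B → B gets B → C → C
all disciplines: ordered ✗, linear ✗, affine ✗, relevant ✗, unrestricted ✗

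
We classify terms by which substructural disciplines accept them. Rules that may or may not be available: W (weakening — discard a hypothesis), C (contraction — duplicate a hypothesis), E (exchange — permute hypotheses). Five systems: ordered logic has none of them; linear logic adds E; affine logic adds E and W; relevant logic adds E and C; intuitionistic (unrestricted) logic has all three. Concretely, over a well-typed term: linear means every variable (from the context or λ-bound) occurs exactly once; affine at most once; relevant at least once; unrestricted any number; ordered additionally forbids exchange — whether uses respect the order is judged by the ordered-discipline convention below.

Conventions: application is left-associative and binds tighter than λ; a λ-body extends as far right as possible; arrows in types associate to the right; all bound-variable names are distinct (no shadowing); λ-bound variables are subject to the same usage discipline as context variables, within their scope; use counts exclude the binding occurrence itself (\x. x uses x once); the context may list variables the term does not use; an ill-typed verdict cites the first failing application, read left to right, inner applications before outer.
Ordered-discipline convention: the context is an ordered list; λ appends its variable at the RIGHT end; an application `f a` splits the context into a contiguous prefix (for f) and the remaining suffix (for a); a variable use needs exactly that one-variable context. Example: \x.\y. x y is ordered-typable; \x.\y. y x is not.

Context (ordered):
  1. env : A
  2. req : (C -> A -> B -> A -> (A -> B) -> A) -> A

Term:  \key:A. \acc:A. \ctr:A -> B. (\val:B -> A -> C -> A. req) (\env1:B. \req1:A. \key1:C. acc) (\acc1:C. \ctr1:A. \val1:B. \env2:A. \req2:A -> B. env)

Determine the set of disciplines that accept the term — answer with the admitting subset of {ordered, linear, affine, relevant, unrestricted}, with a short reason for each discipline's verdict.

admitted by: affine, unrestricted
usage: env=1, req=1, key (λ-bound)=0, acc (λ-bound)=1, ctr (λ-bound)=0, val (λ-bound)=0, env1 (λ-bound)=0, req1 (λ-bound)=0, key1 (λ-bound)=0, acc1 (λ-bound)=0, ctr1 (λ-bound)=0, val1 (λ-bound)=0, env2 (λ-bound)=0, req2 (λ-bound)=0
use order (left to right): req, acc, env
typing: the term checks, with type A -> A -> (A -> B) -> A
ordered ✗ (needs weakening: key, ctr, val, env1, req1, key1, acc1, ctr1, val1, env2, req2 unused)
linear ✗ (needs weakening: key, ctr, val, env1, req1, key1, acc1, ctr1, val1, env2, req2 unused)
affine ✓ (no duplicate uses among env, req, key, acc, ctr, val, env1, req1, key1, acc1, ctr1, val1, env2, req2)
relevant ✗ (needs weakening: key, ctr, val, env1, req1, key1, acc1, ctr1, val1, env2, req2 unused)
unrestricted ✓ (well-typed at A -> A -> (A -> B) -> A; no restrictions here)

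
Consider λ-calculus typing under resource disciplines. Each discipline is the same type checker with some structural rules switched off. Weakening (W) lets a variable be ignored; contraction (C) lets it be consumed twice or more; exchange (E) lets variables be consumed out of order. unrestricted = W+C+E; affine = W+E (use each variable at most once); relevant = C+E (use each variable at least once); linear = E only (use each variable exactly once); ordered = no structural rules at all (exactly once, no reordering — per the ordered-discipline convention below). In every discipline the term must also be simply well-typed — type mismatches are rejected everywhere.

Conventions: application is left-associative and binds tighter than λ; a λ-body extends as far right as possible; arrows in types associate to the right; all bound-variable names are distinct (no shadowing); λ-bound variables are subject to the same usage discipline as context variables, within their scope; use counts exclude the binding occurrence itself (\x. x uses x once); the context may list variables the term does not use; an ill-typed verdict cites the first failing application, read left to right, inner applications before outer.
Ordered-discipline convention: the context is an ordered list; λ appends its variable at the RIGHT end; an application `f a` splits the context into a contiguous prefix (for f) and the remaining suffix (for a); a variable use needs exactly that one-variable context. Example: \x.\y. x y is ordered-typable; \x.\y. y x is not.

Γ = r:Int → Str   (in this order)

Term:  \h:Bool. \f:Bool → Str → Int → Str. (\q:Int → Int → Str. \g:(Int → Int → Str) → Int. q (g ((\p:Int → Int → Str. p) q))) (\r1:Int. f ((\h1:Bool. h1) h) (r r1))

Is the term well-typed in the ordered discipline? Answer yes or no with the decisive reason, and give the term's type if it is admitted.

no — repeated use of q ×2
use counts: r: 1; h [bound]: 1; f [bound]: 1; q [bound]: 2; g [bound]: 1; p [bound]: 1; r1 [bound]: 1; h1 [bound]: 1
left-to-right use order: q, g, p, q, f, h1, h, r, r1
typing: well-typed — term : Bool → (Bool → Str → Int → Str) → ((Int → Int → Str) → Int) → Int → Str
all disciplines: ordered ✗; linear ✗; affine ✗; relevant ✓; unrestricted ✓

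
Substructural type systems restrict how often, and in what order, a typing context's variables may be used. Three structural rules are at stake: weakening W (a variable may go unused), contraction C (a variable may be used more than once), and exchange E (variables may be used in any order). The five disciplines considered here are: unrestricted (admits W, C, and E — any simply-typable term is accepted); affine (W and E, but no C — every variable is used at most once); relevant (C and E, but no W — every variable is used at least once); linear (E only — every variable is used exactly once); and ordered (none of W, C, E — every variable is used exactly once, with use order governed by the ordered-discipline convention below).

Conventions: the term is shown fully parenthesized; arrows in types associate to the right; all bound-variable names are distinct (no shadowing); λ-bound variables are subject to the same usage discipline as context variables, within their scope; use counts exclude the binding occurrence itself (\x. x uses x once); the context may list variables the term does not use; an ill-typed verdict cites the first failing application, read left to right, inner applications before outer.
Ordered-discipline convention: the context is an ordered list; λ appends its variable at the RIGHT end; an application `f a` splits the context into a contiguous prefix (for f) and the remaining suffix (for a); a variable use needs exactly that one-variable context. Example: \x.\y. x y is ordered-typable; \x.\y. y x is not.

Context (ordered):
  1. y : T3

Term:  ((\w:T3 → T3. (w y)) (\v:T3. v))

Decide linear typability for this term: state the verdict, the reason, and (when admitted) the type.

yes — each of y, w, v used exactly once; term : T3
counts: y ×1, w [bound] ×1, v [bound] ×1
left-to-right use order: w, y, v
typing: the term checks, with type T3
all disciplines: ordered ✗; linear ✓; affine ✓; relevant ✓; unrestricted ✓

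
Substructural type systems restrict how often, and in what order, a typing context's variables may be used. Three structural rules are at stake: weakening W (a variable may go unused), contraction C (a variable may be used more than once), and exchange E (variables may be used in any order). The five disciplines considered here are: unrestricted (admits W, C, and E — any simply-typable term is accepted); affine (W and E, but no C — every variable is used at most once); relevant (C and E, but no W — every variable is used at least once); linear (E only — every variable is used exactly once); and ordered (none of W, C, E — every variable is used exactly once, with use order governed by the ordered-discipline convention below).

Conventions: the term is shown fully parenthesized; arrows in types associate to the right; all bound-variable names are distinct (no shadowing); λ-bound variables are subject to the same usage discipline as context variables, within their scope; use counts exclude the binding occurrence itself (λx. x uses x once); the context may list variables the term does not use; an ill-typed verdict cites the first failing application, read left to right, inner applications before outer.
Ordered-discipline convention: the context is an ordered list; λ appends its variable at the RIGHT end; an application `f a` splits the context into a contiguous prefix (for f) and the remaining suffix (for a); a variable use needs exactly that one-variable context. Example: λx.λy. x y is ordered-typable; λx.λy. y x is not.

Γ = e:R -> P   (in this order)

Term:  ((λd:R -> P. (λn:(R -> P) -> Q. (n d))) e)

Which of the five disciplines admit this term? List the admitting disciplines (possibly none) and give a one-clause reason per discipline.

admitted by: linear, affine, relevant, unrestricted
variable uses: e: 1, d (λ-bound): 1, n (λ-bound): 1
use order (left to right): n, d, e
typing: well-typed — term : ((R -> P) -> Q) -> Q
ordered ✗ (use order n, d, e needs exchange)
linear ✓ (e, d, n: one use apiece)
affine ✓ (none of e, d, n used more than once)
relevant ✓ (at least one use each (e, d, n))
unrestricted ✓ (typability at ((R -> P) -> Q) -> Q is all that's needed)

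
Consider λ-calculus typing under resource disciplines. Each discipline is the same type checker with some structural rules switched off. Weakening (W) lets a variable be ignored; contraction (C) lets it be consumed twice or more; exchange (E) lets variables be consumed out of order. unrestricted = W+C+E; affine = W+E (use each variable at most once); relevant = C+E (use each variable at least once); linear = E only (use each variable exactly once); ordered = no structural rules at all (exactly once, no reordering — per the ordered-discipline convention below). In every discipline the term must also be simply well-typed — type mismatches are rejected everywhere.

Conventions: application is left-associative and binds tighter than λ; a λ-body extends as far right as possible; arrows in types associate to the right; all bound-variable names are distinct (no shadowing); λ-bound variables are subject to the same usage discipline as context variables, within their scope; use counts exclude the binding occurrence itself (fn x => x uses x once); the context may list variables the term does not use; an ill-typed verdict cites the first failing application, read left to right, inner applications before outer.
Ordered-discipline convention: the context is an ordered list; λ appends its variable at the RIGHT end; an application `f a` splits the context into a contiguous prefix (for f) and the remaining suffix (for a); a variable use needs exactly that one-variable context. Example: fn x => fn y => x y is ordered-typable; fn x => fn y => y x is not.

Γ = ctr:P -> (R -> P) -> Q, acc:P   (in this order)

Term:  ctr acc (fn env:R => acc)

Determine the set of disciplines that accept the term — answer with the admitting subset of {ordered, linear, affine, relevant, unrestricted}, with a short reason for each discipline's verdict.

admitted in: unrestricted
usage: ctr=1, acc=2, env (bound)=0
order of uses: ctr, acc, acc
typing: the term checks, with type Q
ordered ✗ (acc ×2 used more than once (contraction); env left unused)
linear ✗ (acc ×2 used more than once (contraction); env left unused)
affine ✗ (acc ×2 used more than once (contraction))
relevant ✗ (env left unused)
unrestricted ✓ (simply typable at Q; W, C, E all held)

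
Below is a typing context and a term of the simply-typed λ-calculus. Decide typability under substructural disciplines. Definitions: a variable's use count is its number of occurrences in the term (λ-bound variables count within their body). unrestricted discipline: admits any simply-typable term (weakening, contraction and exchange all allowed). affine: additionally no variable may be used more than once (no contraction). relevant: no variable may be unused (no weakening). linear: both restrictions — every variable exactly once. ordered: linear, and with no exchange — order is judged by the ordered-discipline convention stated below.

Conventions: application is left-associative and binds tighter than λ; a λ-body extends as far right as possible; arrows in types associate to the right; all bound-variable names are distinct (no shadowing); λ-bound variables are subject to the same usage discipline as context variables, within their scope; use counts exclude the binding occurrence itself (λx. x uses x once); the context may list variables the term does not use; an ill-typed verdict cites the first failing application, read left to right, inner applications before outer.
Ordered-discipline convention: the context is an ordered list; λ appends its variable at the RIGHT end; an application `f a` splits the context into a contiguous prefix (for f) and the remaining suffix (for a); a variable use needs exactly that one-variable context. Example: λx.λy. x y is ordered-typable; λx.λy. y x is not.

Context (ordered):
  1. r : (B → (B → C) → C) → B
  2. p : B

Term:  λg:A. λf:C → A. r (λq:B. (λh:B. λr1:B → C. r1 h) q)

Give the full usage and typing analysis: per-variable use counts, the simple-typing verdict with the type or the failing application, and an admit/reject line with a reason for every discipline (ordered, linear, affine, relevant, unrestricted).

usage: r: 1×; p: 0×; g [bound]: 0×; f [bound]: 0×; q [bound]: 1×; h [bound]: 1×; r1 [bound]: 1×
left-to-right use order: r, r1, h, q
typing: well-typed — term : A → (C → A) → B
ordered ✗ (unused: p, g, f — weakening required)
linear ✗ (unused: p, g, f — weakening required)
affine ✓ (at most one use each (r, p, g, f, q, h, r1))
relevant ✗ (unused: p, g, f — weakening required)
unrestricted ✓ (simply typable at A → (C → A) → B; W, C, E all held)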